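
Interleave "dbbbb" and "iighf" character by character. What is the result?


Interleaving "dbbbb" and "iighf":
  Position 0: 'd' from first, 'i' from second => "di"
  Position 1: 'b' from first, 'i' from second => "bi"
  Position 2: 'b' from first, 'g' from second => "bg"
  Position 3: 'b' from first, 'h' from second => "bh"
  Position 4: 'b' from first, 'f' from second => "bf"
Result: dibibgbhbf

dibibgbhbf


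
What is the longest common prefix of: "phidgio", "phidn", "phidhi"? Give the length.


Words: phidgio, phidn, phidhi
  Position 0: all 'p' => match
  Position 1: all 'h' => match
  Position 2: all 'i' => match
  Position 3: all 'd' => match
  Position 4: ('g', 'n', 'h') => mismatch, stop
LCP = "phid" (length 4)

4


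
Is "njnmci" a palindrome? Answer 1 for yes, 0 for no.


Input: njnmci
Reversed: icmnjn
  Compare pos 0 ('n') with pos 5 ('i'): MISMATCH
  Compare pos 1 ('j') with pos 4 ('c'): MISMATCH
  Compare pos 2 ('n') with pos 3 ('m'): MISMATCH
Result: not a palindrome

0


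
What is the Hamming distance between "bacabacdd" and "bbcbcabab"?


Comparing "bacabacdd" and "bbcbcabab" position by position:
  Position 0: 'b' vs 'b' => same
  Position 1: 'a' vs 'b' => differ
  Position 2: 'c' vs 'c' => same
  Position 3: 'a' vs 'b' => differ
  Position 4: 'b' vs 'c' => differ
  Position 5: 'a' vs 'a' => same
  Position 6: 'c' vs 'b' => differ
  Position 7: 'd' vs 'a' => differ
  Position 8: 'd' vs 'b' => differ
Total differences (Hamming distance): 6

6


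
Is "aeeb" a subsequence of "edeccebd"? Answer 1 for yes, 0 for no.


Check if "aeeb" is a subsequence of "edeccebd"
Greedy scan:
  Position 0 ('e'): no match needed
  Position 1 ('d'): no match needed
  Position 2 ('e'): no match needed
  Position 3 ('c'): no match needed
  Position 4 ('c'): no match needed
  Position 5 ('e'): no match needed
  Position 6 ('b'): no match needed
  Position 7 ('d'): no match needed
Only matched 0/4 characters => not a subsequence

0


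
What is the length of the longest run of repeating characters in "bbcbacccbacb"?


Input: "bbcbacccbacb"
Scanning for longest run:
  Position 1 ('b'): continues run of 'b', length=2
  Position 2 ('c'): new char, reset run to 1
  Position 3 ('b'): new char, reset run to 1
  Position 4 ('a'): new char, reset run to 1
  Position 5 ('c'): new char, reset run to 1
  Position 6 ('c'): continues run of 'c', length=2
  Position 7 ('c'): continues run of 'c', length=3
  Position 8 ('b'): new char, reset run to 1
  Position 9 ('a'): new char, reset run to 1
  Position 10 ('c'): new char, reset run to 1
  Position 11 ('b'): new char, reset run to 1
Longest run: 'c' with length 3

3


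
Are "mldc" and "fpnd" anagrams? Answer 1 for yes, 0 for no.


Strings: "mldc", "fpnd"
Sorted first:  cdlm
Sorted second: dfnp
Differ at position 0: 'c' vs 'd' => not anagrams

0


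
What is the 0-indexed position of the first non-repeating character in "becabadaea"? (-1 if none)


Input: becabadaea
Character frequencies:
  'a': 4
  'b': 2
  'c': 1
  'd': 1
  'e': 2
Scanning left to right for freq == 1:
  Position 0 ('b'): freq=2, skip
  Position 1 ('e'): freq=2, skip
  Position 2 ('c'): unique! => answer = 2

2


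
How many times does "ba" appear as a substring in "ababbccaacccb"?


Searching for "ba" in "ababbccaacccb"
Scanning each position:
  Position 0: "ab" => no
  Position 1: "ba" => MATCH
  Position 2: "ab" => no
  Position 3: "bb" => no
  Position 4: "bc" => no
  Position 5: "cc" => no
  Position 6: "ca" => no
  Position 7: "aa" => no
  Position 8: "ac" => no
  Position 9: "cc" => no
  Position 10: "cc" => no
  Position 11: "cb" => no
Total occurrences: 1

1


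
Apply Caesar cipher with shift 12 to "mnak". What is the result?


Caesar cipher: shift "mnak" by 12
  'm' (pos 12) + 12 = pos 24 = 'y'
  'n' (pos 13) + 12 = pos 25 = 'z'
  'a' (pos 0) + 12 = pos 12 = 'm'
  'k' (pos 10) + 12 = pos 22 = 'w'
Result: yzmw

yzmw


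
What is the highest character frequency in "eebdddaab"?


Input: eebdddaab
Character counts:
  'a': 2
  'b': 2
  'd': 3
  'e': 2
Maximum frequency: 3

3


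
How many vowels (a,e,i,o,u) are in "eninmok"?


Input: eninmok
Checking each character:
  'e' at position 0: vowel (running total: 1)
  'n' at position 1: consonant
  'i' at position 2: vowel (running total: 2)
  'n' at position 3: consonant
  'm' at position 4: consonant
  'o' at position 5: vowel (running total: 3)
  'k' at position 6: consonant
Total vowels: 3

3


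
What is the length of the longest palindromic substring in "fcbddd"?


Input: "fcbddd"
Checking substrings for palindromes:
  [3:6] "ddd" (len 3) => palindrome
  [3:5] "dd" (len 2) => palindrome
  [4:6] "dd" (len 2) => palindrome
Longest palindromic substring: "ddd" with length 3

3


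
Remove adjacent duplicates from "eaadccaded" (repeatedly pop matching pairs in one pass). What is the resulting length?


Input: eaadccaded
Stack-based adjacent duplicate removal:
  Read 'e': push. Stack: e
  Read 'a': push. Stack: ea
  Read 'a': matches stack top 'a' => pop. Stack: e
  Read 'd': push. Stack: ed
  Read 'c': push. Stack: edc
  Read 'c': matches stack top 'c' => pop. Stack: ed
  Read 'a': push. Stack: eda
  Read 'd': push. Stack: edad
  Read 'e': push. Stack: edade
  Read 'd': push. Stack: edaded
Final stack: "edaded" (length 6)

6


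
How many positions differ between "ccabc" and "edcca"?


Comparing "ccabc" and "edcca" position by position:
  Position 0: 'c' vs 'e' => DIFFER
  Position 1: 'c' vs 'd' => DIFFER
  Position 2: 'a' vs 'c' => DIFFER
  Position 3: 'b' vs 'c' => DIFFER
  Position 4: 'c' vs 'a' => DIFFER
Positions that differ: 5

5


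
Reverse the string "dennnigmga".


Input: dennnigmga
Reading characters right to left:
  Position 9: 'a'
  Position 8: 'g'
  Position 7: 'm'
  Position 6: 'g'
  Position 5: 'i'
  Position 4: 'n'
  Position 3: 'n'
  Position 2: 'n'
  Position 1: 'e'
  Position 0: 'd'
Reversed: agmginnned

agmginnned


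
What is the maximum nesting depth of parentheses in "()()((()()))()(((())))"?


Input: "()()((()()))()(((())))"
Tracking depth:
  Position 0 '(': depth becomes 1
  Position 1 ')': depth becomes 0
  Position 2 '(': depth becomes 1
  Position 3 ')': depth becomes 0
  Position 4 '(': depth becomes 1
  Position 5 '(': depth becomes 2
  Position 6 '(': depth becomes 3
  Position 7 ')': depth becomes 2
  Position 8 '(': depth becomes 3
  Position 9 ')': depth becomes 2
  Position 10 ')': depth becomes 1
  Position 11 ')': depth becomes 0
  Position 12 '(': depth becomes 1
  Position 13 ')': depth becomes 0
  Position 14 '(': depth becomes 1
  Position 15 '(': depth becomes 2
  Position 16 '(': depth becomes 3
  Position 17 '(': depth becomes 4
  Position 18 ')': depth becomes 3
  Position 19 ')': depth becomes 2
  Position 20 ')': depth becomes 1
  Position 21 ')': depth becomes 0
Maximum depth reached: 4

4


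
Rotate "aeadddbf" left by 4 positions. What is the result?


Input: "aeadddbf", rotate left by 4
First 4 characters: "aead"
Remaining characters: "ddbf"
Concatenate remaining + first: "ddbf" + "aead" = "ddbfaead"

ddbfaead


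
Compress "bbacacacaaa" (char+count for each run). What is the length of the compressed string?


Input: bbacacacaaa
Runs:
  'b' x 2 => "b2"
  'a' x 1 => "a1"
  'c' x 1 => "c1"
  'a' x 1 => "a1"
  'c' x 1 => "c1"
  'a' x 1 => "a1"
  'c' x 1 => "c1"
  'a' x 3 => "a3"
Compressed: "b2a1c1a1c1a1c1a3"
Compressed length: 16

16


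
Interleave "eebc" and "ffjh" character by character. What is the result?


Interleaving "eebc" and "ffjh":
  Position 0: 'e' from first, 'f' from second => "ef"
  Position 1: 'e' from first, 'f' from second => "ef"
  Position 2: 'b' from first, 'j' from second => "bj"
  Position 3: 'c' from first, 'h' from second => "ch"
Result: efefbjch

efefbjch


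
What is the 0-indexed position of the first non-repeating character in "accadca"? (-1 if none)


Input: accadca
Character frequencies:
  'a': 3
  'c': 3
  'd': 1
Scanning left to right for freq == 1:
  Position 0 ('a'): freq=3, skip
  Position 1 ('c'): freq=3, skip
  Position 2 ('c'): freq=3, skip
  Position 3 ('a'): freq=3, skip
  Position 4 ('d'): unique! => answer = 4

4


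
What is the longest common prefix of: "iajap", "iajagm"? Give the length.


Words: iajap, iajagm
  Position 0: all 'i' => match
  Position 1: all 'a' => match
  Position 2: all 'j' => match
  Position 3: all 'a' => match
  Position 4: ('p', 'g') => mismatch, stop
LCP = "iaja" (length 4)

4


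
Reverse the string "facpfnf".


Input: facpfnf
Reading characters right to left:
  Position 6: 'f'
  Position 5: 'n'
  Position 4: 'f'
  Position 3: 'p'
  Position 2: 'c'
  Position 1: 'a'
  Position 0: 'f'
Reversed: fnfpcaf

fnfpcaf


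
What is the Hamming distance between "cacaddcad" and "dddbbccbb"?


Comparing "cacaddcad" and "dddbbccbb" position by position:
  Position 0: 'c' vs 'd' => differ
  Position 1: 'a' vs 'd' => differ
  Position 2: 'c' vs 'd' => differ
  Position 3: 'a' vs 'b' => differ
  Position 4: 'd' vs 'b' => differ
  Position 5: 'd' vs 'c' => differ
  Position 6: 'c' vs 'c' => same
  Position 7: 'a' vs 'b' => differ
  Position 8: 'd' vs 'b' => differ
Total differences (Hamming distance): 8

8


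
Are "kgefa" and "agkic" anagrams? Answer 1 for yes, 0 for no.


Strings: "kgefa", "agkic"
Sorted first:  aefgk
Sorted second: acgik
Differ at position 1: 'e' vs 'c' => not anagrams

0


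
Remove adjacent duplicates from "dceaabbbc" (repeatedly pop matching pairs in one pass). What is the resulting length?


Input: dceaabbbc
Stack-based adjacent duplicate removal:
  Read 'd': push. Stack: d
  Read 'c': push. Stack: dc
  Read 'e': push. Stack: dce
  Read 'a': push. Stack: dcea
  Read 'a': matches stack top 'a' => pop. Stack: dce
  Read 'b': push. Stack: dceb
  Read 'b': matches stack top 'b' => pop. Stack: dce
  Read 'b': push. Stack: dceb
  Read 'c': push. Stack: dcebc
Final stack: "dcebc" (length 5)

5


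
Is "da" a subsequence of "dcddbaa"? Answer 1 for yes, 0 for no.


Check if "da" is a subsequence of "dcddbaa"
Greedy scan:
  Position 0 ('d'): matches sub[0] = 'd'
  Position 1 ('c'): no match needed
  Position 2 ('d'): no match needed
  Position 3 ('d'): no match needed
  Position 4 ('b'): no match needed
  Position 5 ('a'): matches sub[1] = 'a'
  Position 6 ('a'): no match needed
All 2 characters matched => is a subsequence

1


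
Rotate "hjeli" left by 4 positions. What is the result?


Input: "hjeli", rotate left by 4
First 4 characters: "hjel"
Remaining characters: "i"
Concatenate remaining + first: "i" + "hjel" = "ihjel"

ihjel


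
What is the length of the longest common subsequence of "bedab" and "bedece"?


LCS of "bedab" and "bedece"
DP table:
           b    e    d    e    c    e
      0    0    0    0    0    0    0
  b   0    1    1    1    1    1    1
  e   0    1    2    2    2    2    2
  d   0    1    2    3    3    3    3
  a   0    1    2    3    3    3    3
  b   0    1    2    3    3    3    3
LCS length = dp[5][6] = 3

3


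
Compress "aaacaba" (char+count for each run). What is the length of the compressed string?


Input: aaacaba
Runs:
  'a' x 3 => "a3"
  'c' x 1 => "c1"
  'a' x 1 => "a1"
  'b' x 1 => "b1"
  'a' x 1 => "a1"
Compressed: "a3c1a1b1a1"
Compressed length: 10

10


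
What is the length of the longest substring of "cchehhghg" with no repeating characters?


Input: "cchehhghg"
Sliding window (track last position of each char):
  Position 0 ('c'): window [0,0] length 1 -- new best
  Position 1 ('c'): repeat (last at 0), move window start to 1
  Position 1 ('c'): window [1,1] length 1
  Position 2 ('h'): window [1,2] length 2 -- new best
  Position 3 ('e'): window [1,3] length 3 -- new best
  Position 4 ('h'): repeat (last at 2), move window start to 3
  Position 4 ('h'): window [3,4] length 2
  Position 5 ('h'): repeat (last at 4), move window start to 5
  Position 5 ('h'): window [5,5] length 1
  Position 6 ('g'): window [5,6] length 2
  Position 7 ('h'): repeat (last at 5), move window start to 6
  Position 7 ('h'): window [6,7] length 2
  Position 8 ('g'): repeat (last at 6), move window start to 7
  Position 8 ('g'): window [7,8] length 2
Longest substring with no repeats: "che" with length 3

3


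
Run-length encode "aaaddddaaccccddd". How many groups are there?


Input: aaaddddaaccccddd
Scanning for consecutive runs:
  Group 1: 'a' x 3 (positions 0-2)
  Group 2: 'd' x 4 (positions 3-6)
  Group 3: 'a' x 2 (positions 7-8)
  Group 4: 'c' x 4 (positions 9-12)
  Group 5: 'd' x 3 (positions 13-15)
Total groups: 5

5


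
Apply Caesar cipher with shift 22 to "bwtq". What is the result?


Caesar cipher: shift "bwtq" by 22
  'b' (pos 1) + 22 = pos 23 = 'x'
  'w' (pos 22) + 22 = pos 18 = 's'
  't' (pos 19) + 22 = pos 15 = 'p'
  'q' (pos 16) + 22 = pos 12 = 'm'
Result: xspm

xspm


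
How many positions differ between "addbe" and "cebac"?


Comparing "addbe" and "cebac" position by position:
  Position 0: 'a' vs 'c' => DIFFER
  Position 1: 'd' vs 'e' => DIFFER
  Position 2: 'd' vs 'b' => DIFFER
  Position 3: 'b' vs 'a' => DIFFER
  Position 4: 'e' vs 'c' => DIFFER
Positions that differ: 5

5


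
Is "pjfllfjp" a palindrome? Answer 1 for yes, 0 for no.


Input: pjfllfjp
Reversed: pjfllfjp
  Compare pos 0 ('p') with pos 7 ('p'): match
  Compare pos 1 ('j') with pos 6 ('j'): match
  Compare pos 2 ('f') with pos 5 ('f'): match
  Compare pos 3 ('l') with pos 4 ('l'): match
Result: palindrome

1


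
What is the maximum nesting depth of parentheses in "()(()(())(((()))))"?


Input: "()(()(())(((()))))"
Tracking depth:
  Position 0 '(': depth becomes 1
  Position 1 ')': depth becomes 0
  Position 2 '(': depth becomes 1
  Position 3 '(': depth becomes 2
  Position 4 ')': depth becomes 1
  Position 5 '(': depth becomes 2
  Position 6 '(': depth becomes 3
  Position 7 ')': depth becomes 2
  Position 8 ')': depth becomes 1
  Position 9 '(': depth becomes 2
  Position 10 '(': depth becomes 3
  Position 11 '(': depth becomes 4
  Position 12 '(': depth becomes 5
  Position 13 ')': depth becomes 4
  Position 14 ')': depth becomes 3
  Position 15 ')': depth becomes 2
  Position 16 ')': depth becomes 1
  Position 17 ')': depth becomes 0
Maximum depth reached: 5

5


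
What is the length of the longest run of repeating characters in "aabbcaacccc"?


Input: "aabbcaacccc"
Scanning for longest run:
  Position 1 ('a'): continues run of 'a', length=2
  Position 2 ('b'): new char, reset run to 1
  Position 3 ('b'): continues run of 'b', length=2
  Position 4 ('c'): new char, reset run to 1
  Position 5 ('a'): new char, reset run to 1
  Position 6 ('a'): continues run of 'a', length=2
  Position 7 ('c'): new char, reset run to 1
  Position 8 ('c'): continues run of 'c', length=2
  Position 9 ('c'): continues run of 'c', length=3
  Position 10 ('c'): continues run of 'c', length=4
Longest run: 'c' with length 4

4


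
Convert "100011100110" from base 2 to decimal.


Input: "100011100110" in base 2
Positional expansion:
  Digit '1' (value 1) x 2^11 = 2048
  Digit '0' (value 0) x 2^10 = 0
  Digit '0' (value 0) x 2^9 = 0
  Digit '0' (value 0) x 2^8 = 0
  Digit '1' (value 1) x 2^7 = 128
  Digit '1' (value 1) x 2^6 = 64
  Digit '1' (value 1) x 2^5 = 32
  Digit '0' (value 0) x 2^4 = 0
  Digit '0' (value 0) x 2^3 = 0
  Digit '1' (value 1) x 2^2 = 4
  Digit '1' (value 1) x 2^1 = 2
  Digit '0' (value 0) x 2^0 = 0
Sum = 2278

2278


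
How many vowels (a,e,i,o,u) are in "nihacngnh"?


Input: nihacngnh
Checking each character:
  'n' at position 0: consonant
  'i' at position 1: vowel (running total: 1)
  'h' at position 2: consonant
  'a' at position 3: vowel (running total: 2)
  'c' at position 4: consonant
  'n' at position 5: consonant
  'g' at position 6: consonant
  'n' at position 7: consonant
  'h' at position 8: consonant
Total vowels: 2

2


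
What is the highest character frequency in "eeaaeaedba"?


Input: eeaaeaedba
Character counts:
  'a': 4
  'b': 1
  'd': 1
  'e': 4
Maximum frequency: 4

4


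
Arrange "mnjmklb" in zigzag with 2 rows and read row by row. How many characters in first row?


Zigzag "mnjmklb" into 2 rows:
Placing characters:
  'm' => row 0
  'n' => row 1
  'j' => row 0
  'm' => row 1
  'k' => row 0
  'l' => row 1
  'b' => row 0
Rows:
  Row 0: "mjkb"
  Row 1: "nml"
First row length: 4

4


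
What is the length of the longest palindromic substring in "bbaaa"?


Input: "bbaaa"
Checking substrings for palindromes:
  [2:5] "aaa" (len 3) => palindrome
  [0:2] "bb" (len 2) => palindrome
  [2:4] "aa" (len 2) => palindrome
  [3:5] "aa" (len 2) => palindrome
Longest palindromic substring: "aaa" with length 3

3


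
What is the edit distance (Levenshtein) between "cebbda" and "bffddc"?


Computing edit distance: "cebbda" -> "bffddc"
DP table:
           b    f    f    d    d    c
      0    1    2    3    4    5    6
  c   1    1    2    3    4    5    5
  e   2    2    2    3    4    5    6
  b   3    2    3    3    4    5    6
  b   4    3    3    4    4    5    6
  d   5    4    4    4    4    4    5
  a   6    5    5    5    5    5    5
Edit distance = dp[6][6] = 5

5


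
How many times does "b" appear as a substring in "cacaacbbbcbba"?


Searching for "b" in "cacaacbbbcbba"
Scanning each position:
  Position 0: "c" => no
  Position 1: "a" => no
  Position 2: "c" => no
  Position 3: "a" => no
  Position 4: "a" => no
  Position 5: "c" => no
  Position 6: "b" => MATCH
  Position 7: "b" => MATCH
  Position 8: "b" => MATCH
  Position 9: "c" => no
  Position 10: "b" => MATCH
  Position 11: "b" => MATCH
  Position 12: "a" => no
Total occurrences: 5

5


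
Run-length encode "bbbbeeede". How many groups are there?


Input: bbbbeeede
Scanning for consecutive runs:
  Group 1: 'b' x 4 (positions 0-3)
  Group 2: 'e' x 3 (positions 4-6)
  Group 3: 'd' x 1 (positions 7-7)
  Group 4: 'e' x 1 (positions 8-8)
Total groups: 4

4


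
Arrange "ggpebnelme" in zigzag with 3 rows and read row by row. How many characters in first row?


Zigzag "ggpebnelme" into 3 rows:
Placing characters:
  'g' => row 0
  'g' => row 1
  'p' => row 2
  'e' => row 1
  'b' => row 0
  'n' => row 1
  'e' => row 2
  'l' => row 1
  'm' => row 0
  'e' => row 1
Rows:
  Row 0: "gbm"
  Row 1: "genle"
  Row 2: "pe"
First row length: 3

3


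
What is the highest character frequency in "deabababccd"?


Input: deabababccd
Character counts:
  'a': 3
  'b': 3
  'c': 2
  'd': 2
  'e': 1
Maximum frequency: 3

3


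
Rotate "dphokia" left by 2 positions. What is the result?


Input: "dphokia", rotate left by 2
First 2 characters: "dp"
Remaining characters: "hokia"
Concatenate remaining + first: "hokia" + "dp" = "hokiadp"

hokiadp


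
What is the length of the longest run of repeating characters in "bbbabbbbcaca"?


Input: "bbbabbbbcaca"
Scanning for longest run:
  Position 1 ('b'): continues run of 'b', length=2
  Position 2 ('b'): continues run of 'b', length=3
  Position 3 ('a'): new char, reset run to 1
  Position 4 ('b'): new char, reset run to 1
  Position 5 ('b'): continues run of 'b', length=2
  Position 6 ('b'): continues run of 'b', length=3
  Position 7 ('b'): continues run of 'b', length=4
  Position 8 ('c'): new char, reset run to 1
  Position 9 ('a'): new char, reset run to 1
  Position 10 ('c'): new char, reset run to 1
  Position 11 ('a'): new char, reset run to 1
Longest run: 'b' with length 4

4


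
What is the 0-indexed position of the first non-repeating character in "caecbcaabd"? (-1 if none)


Input: caecbcaabd
Character frequencies:
  'a': 3
  'b': 2
  'c': 3
  'd': 1
  'e': 1
Scanning left to right for freq == 1:
  Position 0 ('c'): freq=3, skip
  Position 1 ('a'): freq=3, skip
  Position 2 ('e'): unique! => answer = 2

2


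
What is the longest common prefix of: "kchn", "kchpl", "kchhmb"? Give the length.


Words: kchn, kchpl, kchhmb
  Position 0: all 'k' => match
  Position 1: all 'c' => match
  Position 2: all 'h' => match
  Position 3: ('n', 'p', 'h') => mismatch, stop
LCP = "kch" (length 3)

3


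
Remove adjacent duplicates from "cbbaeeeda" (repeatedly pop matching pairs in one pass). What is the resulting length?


Input: cbbaeeeda
Stack-based adjacent duplicate removal:
  Read 'c': push. Stack: c
  Read 'b': push. Stack: cb
  Read 'b': matches stack top 'b' => pop. Stack: c
  Read 'a': push. Stack: ca
  Read 'e': push. Stack: cae
  Read 'e': matches stack top 'e' => pop. Stack: ca
  Read 'e': push. Stack: cae
  Read 'd': push. Stack: caed
  Read 'a': push. Stack: caeda
Final stack: "caeda" (length 5)

5


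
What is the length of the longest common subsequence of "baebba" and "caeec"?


LCS of "baebba" and "caeec"
DP table:
           c    a    e    e    c
      0    0    0    0    0    0
  b   0    0    0    0    0    0
  a   0    0    1    1    1    1
  e   0    0    1    2    2    2
  b   0    0    1    2    2    2
  b   0    0    1    2    2    2
  a   0    0    1    2    2    2
LCS length = dp[6][5] = 2

2


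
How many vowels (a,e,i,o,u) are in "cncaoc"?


Input: cncaoc
Checking each character:
  'c' at position 0: consonant
  'n' at position 1: consonant
  'c' at position 2: consonant
  'a' at position 3: vowel (running total: 1)
  'o' at position 4: vowel (running total: 2)
  'c' at position 5: consonant
Total vowels: 2

2


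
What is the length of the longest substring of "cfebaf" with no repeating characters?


Input: "cfebaf"
Sliding window (track last position of each char):
  Position 0 ('c'): window [0,0] length 1 -- new best
  Position 1 ('f'): window [0,1] length 2 -- new best
  Position 2 ('e'): window [0,2] length 3 -- new best
  Position 3 ('b'): window [0,3] length 4 -- new best
  Position 4 ('a'): window [0,4] length 5 -- new best
  Position 5 ('f'): repeat (last at 1), move window start to 2
  Position 5 ('f'): window [2,5] length 4
Longest substring with no repeats: "cfeba" with length 5

5


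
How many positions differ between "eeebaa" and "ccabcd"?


Comparing "eeebaa" and "ccabcd" position by position:
  Position 0: 'e' vs 'c' => DIFFER
  Position 1: 'e' vs 'c' => DIFFER
  Position 2: 'e' vs 'a' => DIFFER
  Position 3: 'b' vs 'b' => same
  Position 4: 'a' vs 'c' => DIFFER
  Position 5: 'a' vs 'd' => DIFFER
Positions that differ: 5

5


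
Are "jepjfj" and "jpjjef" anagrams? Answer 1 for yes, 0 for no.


Strings: "jepjfj", "jpjjef"
Sorted first:  efjjjp
Sorted second: efjjjp
Sorted forms match => anagrams

1


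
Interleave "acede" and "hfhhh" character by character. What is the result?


Interleaving "acede" and "hfhhh":
  Position 0: 'a' from first, 'h' from second => "ah"
  Position 1: 'c' from first, 'f' from second => "cf"
  Position 2: 'e' from first, 'h' from second => "eh"
  Position 3: 'd' from first, 'h' from second => "dh"
  Position 4: 'e' from first, 'h' from second => "eh"
Result: ahcfehdheh

ahcfehdheh


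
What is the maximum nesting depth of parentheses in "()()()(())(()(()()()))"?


Input: "()()()(())(()(()()()))"
Tracking depth:
  Position 0 '(': depth becomes 1
  Position 1 ')': depth becomes 0
  Position 2 '(': depth becomes 1
  Position 3 ')': depth becomes 0
  Position 4 '(': depth becomes 1
  Position 5 ')': depth becomes 0
  Position 6 '(': depth becomes 1
  Position 7 '(': depth becomes 2
  Position 8 ')': depth becomes 1
  Position 9 ')': depth becomes 0
  Position 10 '(': depth becomes 1
  Position 11 '(': depth becomes 2
  Position 12 ')': depth becomes 1
  Position 13 '(': depth becomes 2
  Position 14 '(': depth becomes 3
  Position 15 ')': depth becomes 2
  Position 16 '(': depth becomes 3
  Position 17 ')': depth becomes 2
  Position 18 '(': depth becomes 3
  Position 19 ')': depth becomes 2
  Position 20 ')': depth becomes 1
  Position 21 ')': depth becomes 0
Maximum depth reached: 3

3


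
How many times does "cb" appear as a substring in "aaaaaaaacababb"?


Searching for "cb" in "aaaaaaaacababb"
Scanning each position:
  Position 0: "aa" => no
  Position 1: "aa" => no
  Position 2: "aa" => no
  Position 3: "aa" => no
  Position 4: "aa" => no
  Position 5: "aa" => no
  Position 6: "aa" => no
  Position 7: "ac" => no
  Position 8: "ca" => no
  Position 9: "ab" => no
  Position 10: "ba" => no
  Position 11: "ab" => no
  Position 12: "bb" => no
Total occurrences: 0

0


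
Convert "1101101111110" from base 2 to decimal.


Input: "1101101111110" in base 2
Positional expansion:
  Digit '1' (value 1) x 2^12 = 4096
  Digit '1' (value 1) x 2^11 = 2048
  Digit '0' (value 0) x 2^10 = 0
  Digit '1' (value 1) x 2^9 = 512
  Digit '1' (value 1) x 2^8 = 256
  Digit '0' (value 0) x 2^7 = 0
  Digit '1' (value 1) x 2^6 = 64
  Digit '1' (value 1) x 2^5 = 32
  Digit '1' (value 1) x 2^4 = 16
  Digit '1' (value 1) x 2^3 = 8
  Digit '1' (value 1) x 2^2 = 4
  Digit '1' (value 1) x 2^1 = 2
  Digit '0' (value 0) x 2^0 = 0
Sum = 7038

7038


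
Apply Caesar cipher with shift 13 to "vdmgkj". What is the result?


Caesar cipher: shift "vdmgkj" by 13
  'v' (pos 21) + 13 = pos 8 = 'i'
  'd' (pos 3) + 13 = pos 16 = 'q'
  'm' (pos 12) + 13 = pos 25 = 'z'
  'g' (pos 6) + 13 = pos 19 = 't'
  'k' (pos 10) + 13 = pos 23 = 'x'
  'j' (pos 9) + 13 = pos 22 = 'w'
Result: iqztxw

iqztxw


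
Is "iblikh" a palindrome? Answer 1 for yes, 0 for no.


Input: iblikh
Reversed: hkilbi
  Compare pos 0 ('i') with pos 5 ('h'): MISMATCH
  Compare pos 1 ('b') with pos 4 ('k'): MISMATCH
  Compare pos 2 ('l') with pos 3 ('i'): MISMATCH
Result: not a palindrome

0


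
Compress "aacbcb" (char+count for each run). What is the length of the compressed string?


Input: aacbcb
Runs:
  'a' x 2 => "a2"
  'c' x 1 => "c1"
  'b' x 1 => "b1"
  'c' x 1 => "c1"
  'b' x 1 => "b1"
Compressed: "a2c1b1c1b1"
Compressed length: 10

10


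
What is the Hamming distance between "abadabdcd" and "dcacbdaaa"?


Comparing "abadabdcd" and "dcacbdaaa" position by position:
  Position 0: 'a' vs 'd' => differ
  Position 1: 'b' vs 'c' => differ
  Position 2: 'a' vs 'a' => same
  Position 3: 'd' vs 'c' => differ
  Position 4: 'a' vs 'b' => differ
  Position 5: 'b' vs 'd' => differ
  Position 6: 'd' vs 'a' => differ
  Position 7: 'c' vs 'a' => differ
  Position 8: 'd' vs 'a' => differ
Total differences (Hamming distance): 8

8


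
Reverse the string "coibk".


Input: coibk
Reading characters right to left:
  Position 4: 'k'
  Position 3: 'b'
  Position 2: 'i'
  Position 1: 'o'
  Position 0: 'c'
Reversed: kbioc

kbioc


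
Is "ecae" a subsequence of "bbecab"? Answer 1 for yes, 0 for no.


Check if "ecae" is a subsequence of "bbecab"
Greedy scan:
  Position 0 ('b'): no match needed
  Position 1 ('b'): no match needed
  Position 2 ('e'): matches sub[0] = 'e'
  Position 3 ('c'): matches sub[1] = 'c'
  Position 4 ('a'): matches sub[2] = 'a'
  Position 5 ('b'): no match needed
Only matched 3/4 characters => not a subsequence

0


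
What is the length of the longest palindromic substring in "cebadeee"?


Input: "cebadeee"
Checking substrings for palindromes:
  [5:8] "eee" (len 3) => palindrome
  [5:7] "ee" (len 2) => palindrome
  [6:8] "ee" (len 2) => palindrome
Longest palindromic substring: "eee" with length 3

3


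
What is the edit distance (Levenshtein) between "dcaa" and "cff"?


Computing edit distance: "dcaa" -> "cff"
DP table:
           c    f    f
      0    1    2    3
  d   1    1    2    3
  c   2    1    2    3
  a   3    2    2    3
  a   4    3    3    3
Edit distance = dp[4][3] = 3

3


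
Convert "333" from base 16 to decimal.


Input: "333" in base 16
Positional expansion:
  Digit '3' (value 3) x 16^2 = 768
  Digit '3' (value 3) x 16^1 = 48
  Digit '3' (value 3) x 16^0 = 3
Sum = 819

819


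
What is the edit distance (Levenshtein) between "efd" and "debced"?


Computing edit distance: "efd" -> "debced"
DP table:
           d    e    b    c    e    d
      0    1    2    3    4    5    6
  e   1    1    1    2    3    4    5
  f   2    2    2    2    3    4    5
  d   3    2    3    3    3    4    4
Edit distance = dp[3][6] = 4

4


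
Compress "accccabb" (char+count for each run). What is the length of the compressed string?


Input: accccabb
Runs:
  'a' x 1 => "a1"
  'c' x 4 => "c4"
  'a' x 1 => "a1"
  'b' x 2 => "b2"
Compressed: "a1c4a1b2"
Compressed length: 8

8


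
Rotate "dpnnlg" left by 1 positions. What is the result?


Input: "dpnnlg", rotate left by 1
First 1 characters: "d"
Remaining characters: "pnnlg"
Concatenate remaining + first: "pnnlg" + "d" = "pnnlgd"

pnnlgd


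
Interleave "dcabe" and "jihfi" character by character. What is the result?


Interleaving "dcabe" and "jihfi":
  Position 0: 'd' from first, 'j' from second => "dj"
  Position 1: 'c' from first, 'i' from second => "ci"
  Position 2: 'a' from first, 'h' from second => "ah"
  Position 3: 'b' from first, 'f' from second => "bf"
  Position 4: 'e' from first, 'i' from second => "ei"
Result: djciahbfei

djciahbfei


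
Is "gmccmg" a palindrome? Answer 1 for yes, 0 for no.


Input: gmccmg
Reversed: gmccmg
  Compare pos 0 ('g') with pos 5 ('g'): match
  Compare pos 1 ('m') with pos 4 ('m'): match
  Compare pos 2 ('c') with pos 3 ('c'): match
Result: palindrome

1


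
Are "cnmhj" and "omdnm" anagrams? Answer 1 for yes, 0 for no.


Strings: "cnmhj", "omdnm"
Sorted first:  chjmn
Sorted second: dmmno
Differ at position 0: 'c' vs 'd' => not anagrams

0


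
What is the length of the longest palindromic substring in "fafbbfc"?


Input: "fafbbfc"
Checking substrings for palindromes:
  [2:6] "fbbf" (len 4) => palindrome
  [0:3] "faf" (len 3) => palindrome
  [3:5] "bb" (len 2) => palindrome
Longest palindromic substring: "fbbf" with length 4

4


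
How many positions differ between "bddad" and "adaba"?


Comparing "bddad" and "adaba" position by position:
  Position 0: 'b' vs 'a' => DIFFER
  Position 1: 'd' vs 'd' => same
  Position 2: 'd' vs 'a' => DIFFER
  Position 3: 'a' vs 'b' => DIFFER
  Position 4: 'd' vs 'a' => DIFFER
Positions that differ: 4

4


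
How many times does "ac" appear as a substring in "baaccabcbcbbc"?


Searching for "ac" in "baaccabcbcbbc"
Scanning each position:
  Position 0: "ba" => no
  Position 1: "aa" => no
  Position 2: "ac" => MATCH
  Position 3: "cc" => no
  Position 4: "ca" => no
  Position 5: "ab" => no
  Position 6: "bc" => no
  Position 7: "cb" => no
  Position 8: "bc" => no
  Position 9: "cb" => no
  Position 10: "bb" => no
  Position 11: "bc" => no
Total occurrences: 1

1


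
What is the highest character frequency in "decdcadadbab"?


Input: decdcadadbab
Character counts:
  'a': 3
  'b': 2
  'c': 2
  'd': 4
  'e': 1
Maximum frequency: 4

4


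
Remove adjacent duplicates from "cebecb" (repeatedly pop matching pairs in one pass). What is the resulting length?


Input: cebecb
Stack-based adjacent duplicate removal:
  Read 'c': push. Stack: c
  Read 'e': push. Stack: ce
  Read 'b': push. Stack: ceb
  Read 'e': push. Stack: cebe
  Read 'c': push. Stack: cebec
  Read 'b': push. Stack: cebecb
Final stack: "cebecb" (length 6)

6


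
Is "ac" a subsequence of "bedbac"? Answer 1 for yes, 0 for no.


Check if "ac" is a subsequence of "bedbac"
Greedy scan:
  Position 0 ('b'): no match needed
  Position 1 ('e'): no match needed
  Position 2 ('d'): no match needed
  Position 3 ('b'): no match needed
  Position 4 ('a'): matches sub[0] = 'a'
  Position 5 ('c'): matches sub[1] = 'c'
All 2 characters matched => is a subsequence

1


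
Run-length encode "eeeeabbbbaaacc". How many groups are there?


Input: eeeeabbbbaaacc
Scanning for consecutive runs:
  Group 1: 'e' x 4 (positions 0-3)
  Group 2: 'a' x 1 (positions 4-4)
  Group 3: 'b' x 4 (positions 5-8)
  Group 4: 'a' x 3 (positions 9-11)
  Group 5: 'c' x 2 (positions 12-13)
Total groups: 5

5


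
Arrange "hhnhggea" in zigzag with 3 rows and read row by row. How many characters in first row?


Zigzag "hhnhggea" into 3 rows:
Placing characters:
  'h' => row 0
  'h' => row 1
  'n' => row 2
  'h' => row 1
  'g' => row 0
  'g' => row 1
  'e' => row 2
  'a' => row 1
Rows:
  Row 0: "hg"
  Row 1: "hhga"
  Row 2: "ne"
First row length: 2

2


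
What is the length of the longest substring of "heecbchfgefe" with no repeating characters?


Input: "heecbchfgefe"
Sliding window (track last position of each char):
  Position 0 ('h'): window [0,0] length 1 -- new best
  Position 1 ('e'): window [0,1] length 2 -- new best
  Position 2 ('e'): repeat (last at 1), move window start to 2
  Position 2 ('e'): window [2,2] length 1
  Position 3 ('c'): window [2,3] length 2
  Position 4 ('b'): window [2,4] length 3 -- new best
  Position 5 ('c'): repeat (last at 3), move window start to 4
  Position 5 ('c'): window [4,5] length 2
  Position 6 ('h'): window [4,6] length 3
  Position 7 ('f'): window [4,7] length 4 -- new best
  Position 8 ('g'): window [4,8] length 5 -- new best
  Position 9 ('e'): window [4,9] length 6 -- new best
  Position 10 ('f'): repeat (last at 7), move window start to 8
  Position 10 ('f'): window [8,10] length 3
  Position 11 ('e'): repeat (last at 9), move window start to 10
  Position 11 ('e'): window [10,11] length 2
Longest substring with no repeats: "bchfge" with length 6

6


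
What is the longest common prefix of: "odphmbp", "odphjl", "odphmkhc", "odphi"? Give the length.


Words: odphmbp, odphjl, odphmkhc, odphi
  Position 0: all 'o' => match
  Position 1: all 'd' => match
  Position 2: all 'p' => match
  Position 3: all 'h' => match
  Position 4: ('m', 'j', 'm', 'i') => mismatch, stop
LCP = "odph" (length 4)

4


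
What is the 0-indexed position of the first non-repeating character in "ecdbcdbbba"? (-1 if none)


Input: ecdbcdbbba
Character frequencies:
  'a': 1
  'b': 4
  'c': 2
  'd': 2
  'e': 1
Scanning left to right for freq == 1:
  Position 0 ('e'): unique! => answer = 0

0


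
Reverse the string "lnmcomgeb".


Input: lnmcomgeb
Reading characters right to left:
  Position 8: 'b'
  Position 7: 'e'
  Position 6: 'g'
  Position 5: 'm'
  Position 4: 'o'
  Position 3: 'c'
  Position 2: 'm'
  Position 1: 'n'
  Position 0: 'l'
Reversed: begmocmnl

begmocmnl


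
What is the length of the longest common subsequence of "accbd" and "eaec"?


LCS of "accbd" and "eaec"
DP table:
           e    a    e    c
      0    0    0    0    0
  a   0    0    1    1    1
  c   0    0    1    1    2
  c   0    0    1    1    2
  b   0    0    1    1    2
  d   0    0    1    1    2
LCS length = dp[5][4] = 2

2


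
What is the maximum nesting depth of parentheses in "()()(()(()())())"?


Input: "()()(()(()())())"
Tracking depth:
  Position 0 '(': depth becomes 1
  Position 1 ')': depth becomes 0
  Position 2 '(': depth becomes 1
  Position 3 ')': depth becomes 0
  Position 4 '(': depth becomes 1
  Position 5 '(': depth becomes 2
  Position 6 ')': depth becomes 1
  Position 7 '(': depth becomes 2
  Position 8 '(': depth becomes 3
  Position 9 ')': depth becomes 2
  Position 10 '(': depth becomes 3
  Position 11 ')': depth becomes 2
  Position 12 ')': depth becomes 1
  Position 13 '(': depth becomes 2
  Position 14 ')': depth becomes 1
  Position 15 ')': depth becomes 0
Maximum depth reached: 3

3


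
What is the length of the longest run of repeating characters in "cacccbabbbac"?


Input: "cacccbabbbac"
Scanning for longest run:
  Position 1 ('a'): new char, reset run to 1
  Position 2 ('c'): new char, reset run to 1
  Position 3 ('c'): continues run of 'c', length=2
  Position 4 ('c'): continues run of 'c', length=3
  Position 5 ('b'): new char, reset run to 1
  Position 6 ('a'): new char, reset run to 1
  Position 7 ('b'): new char, reset run to 1
  Position 8 ('b'): continues run of 'b', length=2
  Position 9 ('b'): continues run of 'b', length=3
  Position 10 ('a'): new char, reset run to 1
  Position 11 ('c'): new char, reset run to 1
Longest run: 'c' with length 3

3


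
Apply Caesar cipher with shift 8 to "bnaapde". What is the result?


Caesar cipher: shift "bnaapde" by 8
  'b' (pos 1) + 8 = pos 9 = 'j'
  'n' (pos 13) + 8 = pos 21 = 'v'
  'a' (pos 0) + 8 = pos 8 = 'i'
  'a' (pos 0) + 8 = pos 8 = 'i'
  'p' (pos 15) + 8 = pos 23 = 'x'
  'd' (pos 3) + 8 = pos 11 = 'l'
  'e' (pos 4) + 8 = pos 12 = 'm'
Result: jviixlm

jviixlm


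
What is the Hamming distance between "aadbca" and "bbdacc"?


Comparing "aadbca" and "bbdacc" position by position:
  Position 0: 'a' vs 'b' => differ
  Position 1: 'a' vs 'b' => differ
  Position 2: 'd' vs 'd' => same
  Position 3: 'b' vs 'a' => differ
  Position 4: 'c' vs 'c' => same
  Position 5: 'a' vs 'c' => differ
Total differences (Hamming distance): 4

4


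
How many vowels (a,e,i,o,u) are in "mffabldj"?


Input: mffabldj
Checking each character:
  'm' at position 0: consonant
  'f' at position 1: consonant
  'f' at position 2: consonant
  'a' at position 3: vowel (running total: 1)
  'b' at position 4: consonant
  'l' at position 5: consonant
  'd' at position 6: consonant
  'j' at position 7: consonant
Total vowels: 1

1


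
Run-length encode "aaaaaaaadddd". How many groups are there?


Input: aaaaaaaadddd
Scanning for consecutive runs:
  Group 1: 'a' x 8 (positions 0-7)
  Group 2: 'd' x 4 (positions 8-11)
Total groups: 2

2


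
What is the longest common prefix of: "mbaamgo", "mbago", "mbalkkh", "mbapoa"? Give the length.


Words: mbaamgo, mbago, mbalkkh, mbapoa
  Position 0: all 'm' => match
  Position 1: all 'b' => match
  Position 2: all 'a' => match
  Position 3: ('a', 'g', 'l', 'p') => mismatch, stop
LCP = "mba" (length 3)

3


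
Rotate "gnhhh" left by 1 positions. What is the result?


Input: "gnhhh", rotate left by 1
First 1 characters: "g"
Remaining characters: "nhhh"
Concatenate remaining + first: "nhhh" + "g" = "nhhhg"

nhhhg


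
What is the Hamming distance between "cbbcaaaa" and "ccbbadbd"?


Comparing "cbbcaaaa" and "ccbbadbd" position by position:
  Position 0: 'c' vs 'c' => same
  Position 1: 'b' vs 'c' => differ
  Position 2: 'b' vs 'b' => same
  Position 3: 'c' vs 'b' => differ
  Position 4: 'a' vs 'a' => same
  Position 5: 'a' vs 'd' => differ
  Position 6: 'a' vs 'b' => differ
  Position 7: 'a' vs 'd' => differ
Total differences (Hamming distance): 5

5


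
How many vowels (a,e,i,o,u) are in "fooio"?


Input: fooio
Checking each character:
  'f' at position 0: consonant
  'o' at position 1: vowel (running total: 1)
  'o' at position 2: vowel (running total: 2)
  'i' at position 3: vowel (running total: 3)
  'o' at position 4: vowel (running total: 4)
Total vowels: 4

4


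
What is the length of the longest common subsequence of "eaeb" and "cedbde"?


LCS of "eaeb" and "cedbde"
DP table:
           c    e    d    b    d    e
      0    0    0    0    0    0    0
  e   0    0    1    1    1    1    1
  a   0    0    1    1    1    1    1
  e   0    0    1    1    1    1    2
  b   0    0    1    1    2    2    2
LCS length = dp[4][6] = 2

2


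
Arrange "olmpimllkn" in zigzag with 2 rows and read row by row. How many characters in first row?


Zigzag "olmpimllkn" into 2 rows:
Placing characters:
  'o' => row 0
  'l' => row 1
  'm' => row 0
  'p' => row 1
  'i' => row 0
  'm' => row 1
  'l' => row 0
  'l' => row 1
  'k' => row 0
  'n' => row 1
Rows:
  Row 0: "omilk"
  Row 1: "lpmln"
First row length: 5

5


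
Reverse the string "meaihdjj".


Input: meaihdjj
Reading characters right to left:
  Position 7: 'j'
  Position 6: 'j'
  Position 5: 'd'
  Position 4: 'h'
  Position 3: 'i'
  Position 2: 'a'
  Position 1: 'e'
  Position 0: 'm'
Reversed: jjdhiaem

jjdhiaem


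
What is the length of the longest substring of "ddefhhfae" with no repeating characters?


Input: "ddefhhfae"
Sliding window (track last position of each char):
  Position 0 ('d'): window [0,0] length 1 -- new best
  Position 1 ('d'): repeat (last at 0), move window start to 1
  Position 1 ('d'): window [1,1] length 1
  Position 2 ('e'): window [1,2] length 2 -- new best
  Position 3 ('f'): window [1,3] length 3 -- new best
  Position 4 ('h'): window [1,4] length 4 -- new best
  Position 5 ('h'): repeat (last at 4), move window start to 5
  Position 5 ('h'): window [5,5] length 1
  Position 6 ('f'): window [5,6] length 2
  Position 7 ('a'): window [5,7] length 3
  Position 8 ('e'): window [5,8] length 4
Longest substring with no repeats: "defh" with length 4

4
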